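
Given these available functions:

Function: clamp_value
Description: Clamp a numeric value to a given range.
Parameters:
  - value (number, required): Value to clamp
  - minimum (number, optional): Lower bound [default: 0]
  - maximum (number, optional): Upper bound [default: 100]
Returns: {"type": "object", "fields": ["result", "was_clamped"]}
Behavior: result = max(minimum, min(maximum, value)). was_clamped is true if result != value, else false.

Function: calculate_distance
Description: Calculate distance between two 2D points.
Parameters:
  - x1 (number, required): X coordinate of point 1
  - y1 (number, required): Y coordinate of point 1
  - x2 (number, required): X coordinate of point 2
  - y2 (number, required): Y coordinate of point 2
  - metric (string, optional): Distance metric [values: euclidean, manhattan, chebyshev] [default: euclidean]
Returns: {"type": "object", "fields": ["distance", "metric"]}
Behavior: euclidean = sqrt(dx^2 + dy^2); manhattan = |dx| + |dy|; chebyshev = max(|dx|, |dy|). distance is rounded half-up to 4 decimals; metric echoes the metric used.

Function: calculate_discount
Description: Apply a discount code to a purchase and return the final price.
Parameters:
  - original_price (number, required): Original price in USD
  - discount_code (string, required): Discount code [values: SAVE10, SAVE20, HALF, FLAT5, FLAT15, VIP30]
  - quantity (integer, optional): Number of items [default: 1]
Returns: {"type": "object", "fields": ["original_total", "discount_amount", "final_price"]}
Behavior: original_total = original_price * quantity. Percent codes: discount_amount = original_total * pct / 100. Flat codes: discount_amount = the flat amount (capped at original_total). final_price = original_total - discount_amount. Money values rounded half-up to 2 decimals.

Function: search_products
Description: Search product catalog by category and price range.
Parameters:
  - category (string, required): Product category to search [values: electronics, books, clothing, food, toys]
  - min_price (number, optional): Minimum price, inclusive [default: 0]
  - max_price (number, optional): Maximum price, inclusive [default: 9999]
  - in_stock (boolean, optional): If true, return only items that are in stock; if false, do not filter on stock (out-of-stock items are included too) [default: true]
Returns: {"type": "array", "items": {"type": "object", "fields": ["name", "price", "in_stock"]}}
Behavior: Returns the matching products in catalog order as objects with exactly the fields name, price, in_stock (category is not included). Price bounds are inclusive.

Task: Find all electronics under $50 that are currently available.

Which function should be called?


The task needs a function whose description is: Search product catalog by category and price range.
search_products


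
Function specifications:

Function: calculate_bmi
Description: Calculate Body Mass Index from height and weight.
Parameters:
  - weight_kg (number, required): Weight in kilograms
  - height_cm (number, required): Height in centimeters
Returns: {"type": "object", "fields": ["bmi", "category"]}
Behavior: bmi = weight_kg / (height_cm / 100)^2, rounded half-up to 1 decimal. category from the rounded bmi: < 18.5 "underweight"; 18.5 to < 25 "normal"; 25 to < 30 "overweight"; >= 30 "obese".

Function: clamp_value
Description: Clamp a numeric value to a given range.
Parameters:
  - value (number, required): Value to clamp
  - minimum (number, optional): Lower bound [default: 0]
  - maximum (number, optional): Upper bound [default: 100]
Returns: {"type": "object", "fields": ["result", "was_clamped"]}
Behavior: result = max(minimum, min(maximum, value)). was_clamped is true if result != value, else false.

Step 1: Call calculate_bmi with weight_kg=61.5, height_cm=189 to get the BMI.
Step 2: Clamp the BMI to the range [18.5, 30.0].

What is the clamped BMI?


Step 1: calculate_bmi(weight_kg=61.5, height_cm=189)
  height_m = 189 / 100 = 1.89
  bmi = 61.5 / 1.89^2 = 61.5 / 3.5721 = 17.216763 -> 17.2
  17.2 < 18.5 -> underweight
  -> bmi = 17.2
Step 2: clamp_value(value=17.2, minimum=18.5, maximum=30.0)
  result = max(18.5, min(30.0, 17.2)) = max(18.5, 17.2) = 18.5
  was_clamped = (18.5 != 17.2) = true
  -> result = 18.5
18.5


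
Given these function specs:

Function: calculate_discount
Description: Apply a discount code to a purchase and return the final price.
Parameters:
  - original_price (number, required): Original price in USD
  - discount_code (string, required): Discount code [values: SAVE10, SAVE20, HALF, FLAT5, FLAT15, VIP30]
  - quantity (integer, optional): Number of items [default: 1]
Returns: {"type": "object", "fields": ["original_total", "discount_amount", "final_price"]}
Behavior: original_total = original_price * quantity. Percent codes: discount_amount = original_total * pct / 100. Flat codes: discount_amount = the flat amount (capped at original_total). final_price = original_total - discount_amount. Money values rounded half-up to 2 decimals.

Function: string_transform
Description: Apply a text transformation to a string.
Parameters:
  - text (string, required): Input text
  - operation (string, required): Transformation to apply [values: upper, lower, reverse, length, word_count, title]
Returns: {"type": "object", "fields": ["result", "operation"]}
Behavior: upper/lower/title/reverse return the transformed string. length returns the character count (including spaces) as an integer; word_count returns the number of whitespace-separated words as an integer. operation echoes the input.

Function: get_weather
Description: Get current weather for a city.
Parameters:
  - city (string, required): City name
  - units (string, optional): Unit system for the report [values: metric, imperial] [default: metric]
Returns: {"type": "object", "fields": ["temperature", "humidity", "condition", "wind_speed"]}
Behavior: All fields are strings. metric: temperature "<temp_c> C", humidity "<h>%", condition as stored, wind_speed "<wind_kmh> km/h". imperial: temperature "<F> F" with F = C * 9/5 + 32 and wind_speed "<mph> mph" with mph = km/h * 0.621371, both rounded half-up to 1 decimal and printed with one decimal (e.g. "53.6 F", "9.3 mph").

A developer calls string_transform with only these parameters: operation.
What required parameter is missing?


Required parameters: text, operation
Provided: operation
Missing: text
text


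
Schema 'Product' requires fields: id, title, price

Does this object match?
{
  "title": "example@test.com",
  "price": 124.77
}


Checking required fields...
Missing: id
Invalid - missing required field 'id'


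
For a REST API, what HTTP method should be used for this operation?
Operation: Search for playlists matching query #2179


GET = read, POST = create, PUT = update/replace, DELETE = remove
This operation is a read.
GET


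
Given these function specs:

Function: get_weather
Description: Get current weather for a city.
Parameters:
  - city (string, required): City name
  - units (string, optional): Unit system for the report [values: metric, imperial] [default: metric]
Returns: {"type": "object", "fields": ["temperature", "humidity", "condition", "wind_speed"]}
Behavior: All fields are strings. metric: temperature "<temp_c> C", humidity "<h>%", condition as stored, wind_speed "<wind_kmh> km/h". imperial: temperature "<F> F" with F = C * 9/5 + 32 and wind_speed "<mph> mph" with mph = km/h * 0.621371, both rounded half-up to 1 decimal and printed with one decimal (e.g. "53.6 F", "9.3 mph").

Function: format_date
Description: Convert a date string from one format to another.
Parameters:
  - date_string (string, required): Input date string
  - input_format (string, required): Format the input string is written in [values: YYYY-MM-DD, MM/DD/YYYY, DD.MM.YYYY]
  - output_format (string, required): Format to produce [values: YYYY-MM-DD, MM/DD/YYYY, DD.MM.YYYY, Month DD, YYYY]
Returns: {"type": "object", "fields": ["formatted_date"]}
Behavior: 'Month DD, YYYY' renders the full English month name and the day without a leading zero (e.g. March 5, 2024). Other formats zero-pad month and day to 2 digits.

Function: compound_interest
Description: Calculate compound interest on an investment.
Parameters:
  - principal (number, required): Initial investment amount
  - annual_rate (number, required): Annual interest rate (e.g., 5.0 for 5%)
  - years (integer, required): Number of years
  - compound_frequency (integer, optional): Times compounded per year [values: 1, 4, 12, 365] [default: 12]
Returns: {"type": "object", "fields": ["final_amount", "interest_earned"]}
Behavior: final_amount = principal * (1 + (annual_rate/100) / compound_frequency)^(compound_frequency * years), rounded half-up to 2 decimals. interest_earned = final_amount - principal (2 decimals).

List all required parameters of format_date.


Parameters of format_date and their required/optional flag:
  date_string: required
  input_format: required
  output_format: required
date_string, input_format, output_format


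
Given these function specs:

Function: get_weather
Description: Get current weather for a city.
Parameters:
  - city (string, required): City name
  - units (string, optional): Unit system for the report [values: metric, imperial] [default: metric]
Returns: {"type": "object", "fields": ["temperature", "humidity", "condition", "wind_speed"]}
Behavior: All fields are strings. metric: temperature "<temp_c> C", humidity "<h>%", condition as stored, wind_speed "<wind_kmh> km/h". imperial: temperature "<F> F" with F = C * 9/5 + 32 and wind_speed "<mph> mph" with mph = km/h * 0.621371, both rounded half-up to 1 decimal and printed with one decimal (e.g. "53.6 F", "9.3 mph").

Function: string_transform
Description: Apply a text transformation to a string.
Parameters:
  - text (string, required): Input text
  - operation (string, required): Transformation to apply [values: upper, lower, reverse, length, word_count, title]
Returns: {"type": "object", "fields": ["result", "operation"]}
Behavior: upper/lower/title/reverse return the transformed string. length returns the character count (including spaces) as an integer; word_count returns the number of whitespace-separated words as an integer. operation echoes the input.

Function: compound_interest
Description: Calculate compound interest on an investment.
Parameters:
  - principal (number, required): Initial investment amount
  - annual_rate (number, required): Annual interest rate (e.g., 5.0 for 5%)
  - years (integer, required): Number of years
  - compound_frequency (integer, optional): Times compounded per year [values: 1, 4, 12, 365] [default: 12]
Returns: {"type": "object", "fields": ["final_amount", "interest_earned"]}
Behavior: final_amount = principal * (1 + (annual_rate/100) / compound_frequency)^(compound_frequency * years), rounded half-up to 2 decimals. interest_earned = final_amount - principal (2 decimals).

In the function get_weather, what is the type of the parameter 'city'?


The get_weather spec declares:
  - city (string, required): City name
Type:
string


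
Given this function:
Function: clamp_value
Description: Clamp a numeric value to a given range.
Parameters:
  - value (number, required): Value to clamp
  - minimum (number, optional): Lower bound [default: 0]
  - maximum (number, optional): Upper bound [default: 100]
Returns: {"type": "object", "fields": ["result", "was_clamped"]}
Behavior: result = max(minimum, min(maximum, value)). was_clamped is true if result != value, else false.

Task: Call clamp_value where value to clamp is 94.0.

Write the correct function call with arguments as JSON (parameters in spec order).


Mapping each described value to its parameter name:
  'Value to clamp' -> value = 94.0
clamp_value({"value": 94.0})


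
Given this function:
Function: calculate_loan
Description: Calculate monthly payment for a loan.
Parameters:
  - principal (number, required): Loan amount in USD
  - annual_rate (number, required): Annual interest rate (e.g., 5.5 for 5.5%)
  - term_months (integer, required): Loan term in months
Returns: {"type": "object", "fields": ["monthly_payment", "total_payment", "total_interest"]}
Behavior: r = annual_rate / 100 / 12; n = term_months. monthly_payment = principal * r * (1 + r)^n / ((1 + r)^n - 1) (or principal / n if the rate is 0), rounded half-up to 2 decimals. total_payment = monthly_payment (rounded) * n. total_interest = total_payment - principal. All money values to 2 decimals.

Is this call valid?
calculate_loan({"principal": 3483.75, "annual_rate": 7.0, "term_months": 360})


Checking all required parameters present and types match... All valid.
Valid


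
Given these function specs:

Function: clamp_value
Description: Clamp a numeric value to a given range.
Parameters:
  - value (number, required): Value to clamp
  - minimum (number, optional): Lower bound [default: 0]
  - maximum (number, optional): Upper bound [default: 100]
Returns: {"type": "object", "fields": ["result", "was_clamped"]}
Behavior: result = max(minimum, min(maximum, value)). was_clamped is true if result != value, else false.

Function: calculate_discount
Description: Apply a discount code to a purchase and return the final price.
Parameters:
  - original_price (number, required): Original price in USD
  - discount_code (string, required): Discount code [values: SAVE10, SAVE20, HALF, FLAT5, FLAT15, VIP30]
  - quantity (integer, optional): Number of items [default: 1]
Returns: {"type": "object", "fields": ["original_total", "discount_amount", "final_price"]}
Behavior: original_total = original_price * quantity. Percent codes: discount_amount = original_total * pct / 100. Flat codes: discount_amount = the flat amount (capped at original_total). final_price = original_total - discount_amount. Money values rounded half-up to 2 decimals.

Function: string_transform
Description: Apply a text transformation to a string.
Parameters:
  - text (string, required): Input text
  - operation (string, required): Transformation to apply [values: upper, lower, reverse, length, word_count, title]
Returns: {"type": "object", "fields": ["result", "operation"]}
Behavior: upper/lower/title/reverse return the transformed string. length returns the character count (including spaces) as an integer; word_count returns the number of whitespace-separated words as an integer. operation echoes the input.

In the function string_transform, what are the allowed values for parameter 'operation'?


The string_transform spec declares:
  - operation (string, required): Transformation to apply [values: upper, lower, reverse, length, word_count, title]
Allowed values:
upper, lower, reverse, length, word_count, title


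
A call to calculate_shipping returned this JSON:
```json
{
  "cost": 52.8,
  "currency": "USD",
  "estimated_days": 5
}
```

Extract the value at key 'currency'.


USD


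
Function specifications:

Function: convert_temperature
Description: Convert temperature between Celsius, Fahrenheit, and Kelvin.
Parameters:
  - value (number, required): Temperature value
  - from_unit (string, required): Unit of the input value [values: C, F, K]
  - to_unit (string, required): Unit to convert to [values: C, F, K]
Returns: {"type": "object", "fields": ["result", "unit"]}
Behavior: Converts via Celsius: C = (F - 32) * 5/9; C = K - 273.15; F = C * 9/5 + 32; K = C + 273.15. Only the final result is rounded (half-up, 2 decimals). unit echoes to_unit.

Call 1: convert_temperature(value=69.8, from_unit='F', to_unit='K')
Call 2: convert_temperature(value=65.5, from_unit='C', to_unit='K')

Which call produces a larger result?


Call 1:
  To C: (69.8 - 32) * 5/9 = 21
  To K: 21 + 273.15 = 294.15
  Round to 2 decimals: 294.15
  -> 294.15 K
Call 2:
  Input already in C: 65.5
  To K: 65.5 + 273.15 = 338.65
  Round to 2 decimals: 338.65
  -> 338.65 K
Call 2 (338.65 K)


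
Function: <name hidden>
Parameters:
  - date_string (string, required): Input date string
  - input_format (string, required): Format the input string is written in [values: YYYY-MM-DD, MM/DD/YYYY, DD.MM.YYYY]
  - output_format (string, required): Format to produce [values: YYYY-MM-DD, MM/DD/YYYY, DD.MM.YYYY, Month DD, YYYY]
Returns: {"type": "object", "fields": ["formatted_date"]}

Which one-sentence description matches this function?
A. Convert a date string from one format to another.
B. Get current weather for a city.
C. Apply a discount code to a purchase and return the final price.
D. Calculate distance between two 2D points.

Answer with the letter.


Parameters date_string, input_format, output_format and return ["formatted_date"] fit: Convert a date string from one format to another.
A


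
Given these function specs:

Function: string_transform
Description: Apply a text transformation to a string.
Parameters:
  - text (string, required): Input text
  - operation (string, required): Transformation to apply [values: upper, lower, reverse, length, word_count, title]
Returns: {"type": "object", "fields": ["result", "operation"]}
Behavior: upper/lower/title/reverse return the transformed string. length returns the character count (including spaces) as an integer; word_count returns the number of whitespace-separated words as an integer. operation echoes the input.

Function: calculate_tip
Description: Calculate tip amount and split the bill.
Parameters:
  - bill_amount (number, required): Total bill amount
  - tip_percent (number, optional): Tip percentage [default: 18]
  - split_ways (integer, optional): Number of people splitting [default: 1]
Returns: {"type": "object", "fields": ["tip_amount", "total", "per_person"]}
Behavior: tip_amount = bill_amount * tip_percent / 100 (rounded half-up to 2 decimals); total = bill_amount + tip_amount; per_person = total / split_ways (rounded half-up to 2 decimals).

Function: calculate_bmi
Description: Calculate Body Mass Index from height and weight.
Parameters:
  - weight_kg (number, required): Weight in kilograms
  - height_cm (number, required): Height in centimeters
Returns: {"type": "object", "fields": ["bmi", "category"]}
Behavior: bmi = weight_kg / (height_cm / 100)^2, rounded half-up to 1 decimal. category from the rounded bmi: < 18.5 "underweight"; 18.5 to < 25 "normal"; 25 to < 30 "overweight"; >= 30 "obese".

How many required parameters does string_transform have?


Parameters of string_transform: text (required), operation (required)
Required count:
2


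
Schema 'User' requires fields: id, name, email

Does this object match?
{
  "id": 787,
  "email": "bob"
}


Checking required fields...
Missing: name
Invalid - missing required field 'name'


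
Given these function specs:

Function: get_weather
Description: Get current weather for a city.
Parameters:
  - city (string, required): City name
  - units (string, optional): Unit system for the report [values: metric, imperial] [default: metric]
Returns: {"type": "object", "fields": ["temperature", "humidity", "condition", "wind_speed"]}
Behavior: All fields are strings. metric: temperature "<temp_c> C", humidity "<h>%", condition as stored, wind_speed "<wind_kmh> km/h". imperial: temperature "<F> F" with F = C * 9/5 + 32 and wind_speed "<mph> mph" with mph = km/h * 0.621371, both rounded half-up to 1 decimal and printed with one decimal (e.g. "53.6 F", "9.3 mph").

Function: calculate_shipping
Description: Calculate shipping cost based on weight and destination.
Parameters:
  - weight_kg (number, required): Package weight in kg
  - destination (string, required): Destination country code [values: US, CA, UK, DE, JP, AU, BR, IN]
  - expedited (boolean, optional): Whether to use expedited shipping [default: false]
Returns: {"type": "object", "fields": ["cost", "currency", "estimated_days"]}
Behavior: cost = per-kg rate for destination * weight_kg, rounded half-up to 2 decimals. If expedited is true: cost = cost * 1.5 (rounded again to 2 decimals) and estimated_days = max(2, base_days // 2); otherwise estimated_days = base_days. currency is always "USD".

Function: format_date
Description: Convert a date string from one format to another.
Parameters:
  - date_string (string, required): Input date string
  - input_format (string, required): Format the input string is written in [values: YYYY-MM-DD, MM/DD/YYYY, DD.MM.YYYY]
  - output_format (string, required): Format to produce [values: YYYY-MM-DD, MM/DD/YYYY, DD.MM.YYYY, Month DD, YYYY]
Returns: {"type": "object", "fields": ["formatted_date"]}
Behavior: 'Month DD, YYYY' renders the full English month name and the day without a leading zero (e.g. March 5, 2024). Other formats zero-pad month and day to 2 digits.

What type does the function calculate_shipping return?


The calculate_shipping spec declares Returns: {"type": "object", "fields": ["cost", "currency", "estimated_days"]}
Type:
object


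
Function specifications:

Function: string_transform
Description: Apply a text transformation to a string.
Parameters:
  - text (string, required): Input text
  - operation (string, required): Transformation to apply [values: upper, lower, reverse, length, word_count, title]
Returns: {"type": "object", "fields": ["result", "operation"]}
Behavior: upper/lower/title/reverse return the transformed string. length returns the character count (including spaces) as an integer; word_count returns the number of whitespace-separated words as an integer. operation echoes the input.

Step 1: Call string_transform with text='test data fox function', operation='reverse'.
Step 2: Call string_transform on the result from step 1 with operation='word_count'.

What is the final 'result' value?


Step 1: string_transform(text='test data fox function', operation='reverse')
  -> result = 'noitcnuf xof atad tset'
Step 2: string_transform(text='noitcnuf xof atad tset', operation='word_count')
  words: noitcnuf, xof, atad, tset -> 4
  -> result = 4
4


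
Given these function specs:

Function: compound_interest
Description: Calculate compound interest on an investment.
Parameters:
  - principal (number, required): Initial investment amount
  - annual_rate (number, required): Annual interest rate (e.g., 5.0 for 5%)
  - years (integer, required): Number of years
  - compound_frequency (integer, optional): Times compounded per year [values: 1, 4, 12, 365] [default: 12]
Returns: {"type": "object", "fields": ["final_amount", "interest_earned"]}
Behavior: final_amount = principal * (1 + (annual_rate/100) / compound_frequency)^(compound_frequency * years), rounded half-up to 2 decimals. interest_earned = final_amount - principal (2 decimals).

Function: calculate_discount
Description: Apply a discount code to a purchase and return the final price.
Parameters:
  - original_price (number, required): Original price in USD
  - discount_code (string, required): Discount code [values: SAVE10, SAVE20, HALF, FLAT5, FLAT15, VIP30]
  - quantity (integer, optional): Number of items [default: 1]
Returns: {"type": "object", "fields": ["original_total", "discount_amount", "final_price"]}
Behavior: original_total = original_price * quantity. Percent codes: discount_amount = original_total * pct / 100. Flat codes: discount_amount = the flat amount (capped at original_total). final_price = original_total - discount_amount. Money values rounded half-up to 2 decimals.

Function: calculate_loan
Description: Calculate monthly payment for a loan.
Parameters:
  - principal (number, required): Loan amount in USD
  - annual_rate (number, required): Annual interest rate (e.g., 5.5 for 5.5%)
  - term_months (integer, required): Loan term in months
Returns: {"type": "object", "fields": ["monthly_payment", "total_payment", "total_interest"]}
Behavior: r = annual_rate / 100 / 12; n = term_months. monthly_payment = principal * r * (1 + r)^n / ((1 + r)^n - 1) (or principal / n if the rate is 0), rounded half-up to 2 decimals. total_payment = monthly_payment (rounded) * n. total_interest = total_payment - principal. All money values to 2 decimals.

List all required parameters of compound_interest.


Parameters of compound_interest and their required/optional flag:
  principal: required
  annual_rate: required
  years: required
  compound_frequency: optional
annual_rate, principal, years


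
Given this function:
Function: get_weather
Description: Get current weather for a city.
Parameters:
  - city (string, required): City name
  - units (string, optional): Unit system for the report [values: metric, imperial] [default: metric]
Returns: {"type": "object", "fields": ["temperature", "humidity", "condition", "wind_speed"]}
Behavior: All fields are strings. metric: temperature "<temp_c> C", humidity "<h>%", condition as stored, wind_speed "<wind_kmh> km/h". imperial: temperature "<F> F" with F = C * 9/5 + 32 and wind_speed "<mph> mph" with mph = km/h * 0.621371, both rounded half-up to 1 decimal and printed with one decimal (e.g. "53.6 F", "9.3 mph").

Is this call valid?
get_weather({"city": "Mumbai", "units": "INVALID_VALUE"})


Checking parameter values...
Parameter 'units' has value 'INVALID_VALUE' not in allowed: metric, imperial
Invalid - 'units' must be one of metric, imperial


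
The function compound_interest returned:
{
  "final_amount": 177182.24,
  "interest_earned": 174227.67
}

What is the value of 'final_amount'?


177182.24


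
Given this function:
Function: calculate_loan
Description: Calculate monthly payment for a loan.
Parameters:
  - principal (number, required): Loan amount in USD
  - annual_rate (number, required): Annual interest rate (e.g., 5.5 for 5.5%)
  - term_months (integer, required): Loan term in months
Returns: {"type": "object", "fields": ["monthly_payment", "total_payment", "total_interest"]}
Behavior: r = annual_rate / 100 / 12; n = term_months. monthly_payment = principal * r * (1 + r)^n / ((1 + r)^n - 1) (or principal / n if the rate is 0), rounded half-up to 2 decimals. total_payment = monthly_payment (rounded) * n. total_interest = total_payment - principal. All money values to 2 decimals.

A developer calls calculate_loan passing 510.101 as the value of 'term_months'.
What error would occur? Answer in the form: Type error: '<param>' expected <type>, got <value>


Spec: 'term_months' is declared as integer; 510.101 is a non-integer number.
Type error: 'term_months' expected integer, got 510.101


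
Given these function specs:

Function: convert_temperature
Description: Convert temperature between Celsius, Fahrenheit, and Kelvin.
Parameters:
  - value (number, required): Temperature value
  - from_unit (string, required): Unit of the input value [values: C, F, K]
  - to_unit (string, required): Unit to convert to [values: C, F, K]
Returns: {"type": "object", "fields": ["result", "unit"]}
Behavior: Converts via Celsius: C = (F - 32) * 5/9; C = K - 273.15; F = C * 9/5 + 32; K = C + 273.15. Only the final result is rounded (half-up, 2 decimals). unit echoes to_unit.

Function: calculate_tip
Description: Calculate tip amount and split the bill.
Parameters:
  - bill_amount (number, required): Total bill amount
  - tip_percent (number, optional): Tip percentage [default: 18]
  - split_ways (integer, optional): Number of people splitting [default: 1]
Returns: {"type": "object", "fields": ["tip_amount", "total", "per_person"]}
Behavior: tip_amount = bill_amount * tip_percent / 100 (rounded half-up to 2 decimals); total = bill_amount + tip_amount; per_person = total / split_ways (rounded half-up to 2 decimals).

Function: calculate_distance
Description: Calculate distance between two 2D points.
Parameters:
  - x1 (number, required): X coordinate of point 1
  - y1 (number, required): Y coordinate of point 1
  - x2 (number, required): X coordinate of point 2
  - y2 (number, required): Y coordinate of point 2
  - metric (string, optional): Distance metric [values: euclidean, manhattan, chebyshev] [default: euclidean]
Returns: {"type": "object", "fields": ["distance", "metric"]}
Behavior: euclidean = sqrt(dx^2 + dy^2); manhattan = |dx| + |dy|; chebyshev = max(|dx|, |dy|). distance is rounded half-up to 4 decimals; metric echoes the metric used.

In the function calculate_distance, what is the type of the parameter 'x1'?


The calculate_distance spec declares:
  - x1 (number, required): X coordinate of point 1
Type:
number


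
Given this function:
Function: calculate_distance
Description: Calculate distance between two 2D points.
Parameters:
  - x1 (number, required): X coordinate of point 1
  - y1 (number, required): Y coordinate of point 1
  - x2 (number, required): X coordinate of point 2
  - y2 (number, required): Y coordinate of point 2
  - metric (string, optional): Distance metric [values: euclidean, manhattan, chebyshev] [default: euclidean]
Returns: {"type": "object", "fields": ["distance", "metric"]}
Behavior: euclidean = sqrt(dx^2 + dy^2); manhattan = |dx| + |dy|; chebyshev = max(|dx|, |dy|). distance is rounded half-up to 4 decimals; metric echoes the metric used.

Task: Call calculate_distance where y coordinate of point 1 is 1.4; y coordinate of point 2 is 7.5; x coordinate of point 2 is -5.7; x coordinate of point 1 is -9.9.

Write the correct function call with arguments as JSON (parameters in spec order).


Mapping each described value to its parameter name:
  'Y coordinate of point 1' -> y1 = 1.4
  'Y coordinate of point 2' -> y2 = 7.5
  'X coordinate of point 2' -> x2 = -5.7
  'X coordinate of point 1' -> x1 = -9.9
calculate_distance({"x1": -9.9, "y1": 1.4, "x2": -5.7, "y2": 7.5})


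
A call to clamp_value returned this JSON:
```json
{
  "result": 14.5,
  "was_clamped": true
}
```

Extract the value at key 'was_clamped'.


true


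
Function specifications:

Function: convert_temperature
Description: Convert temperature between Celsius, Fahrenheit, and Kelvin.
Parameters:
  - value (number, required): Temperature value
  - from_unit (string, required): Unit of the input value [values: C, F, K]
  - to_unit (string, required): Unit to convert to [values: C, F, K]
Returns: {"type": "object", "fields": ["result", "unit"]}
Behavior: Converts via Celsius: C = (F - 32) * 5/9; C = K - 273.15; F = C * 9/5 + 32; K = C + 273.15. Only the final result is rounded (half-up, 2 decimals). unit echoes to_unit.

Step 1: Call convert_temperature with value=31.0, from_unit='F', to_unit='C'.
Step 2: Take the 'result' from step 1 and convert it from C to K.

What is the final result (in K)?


Step 1: convert_temperature(value=31.0, from_unit=F, to_unit=C)
  To C: (31 - 32) * 5/9 = -0.555556
  Target is C: -0.555556
  Round to 2 decimals: -0.56
  -> result = -0.56 C
Step 2: convert_temperature(value=-0.56, from_unit=C, to_unit=K)
  Input already in C: -0.56
  To K: -0.56 + 273.15 = 272.59
  Round to 2 decimals: 272.59
  -> result = 272.59 K
272.59 K


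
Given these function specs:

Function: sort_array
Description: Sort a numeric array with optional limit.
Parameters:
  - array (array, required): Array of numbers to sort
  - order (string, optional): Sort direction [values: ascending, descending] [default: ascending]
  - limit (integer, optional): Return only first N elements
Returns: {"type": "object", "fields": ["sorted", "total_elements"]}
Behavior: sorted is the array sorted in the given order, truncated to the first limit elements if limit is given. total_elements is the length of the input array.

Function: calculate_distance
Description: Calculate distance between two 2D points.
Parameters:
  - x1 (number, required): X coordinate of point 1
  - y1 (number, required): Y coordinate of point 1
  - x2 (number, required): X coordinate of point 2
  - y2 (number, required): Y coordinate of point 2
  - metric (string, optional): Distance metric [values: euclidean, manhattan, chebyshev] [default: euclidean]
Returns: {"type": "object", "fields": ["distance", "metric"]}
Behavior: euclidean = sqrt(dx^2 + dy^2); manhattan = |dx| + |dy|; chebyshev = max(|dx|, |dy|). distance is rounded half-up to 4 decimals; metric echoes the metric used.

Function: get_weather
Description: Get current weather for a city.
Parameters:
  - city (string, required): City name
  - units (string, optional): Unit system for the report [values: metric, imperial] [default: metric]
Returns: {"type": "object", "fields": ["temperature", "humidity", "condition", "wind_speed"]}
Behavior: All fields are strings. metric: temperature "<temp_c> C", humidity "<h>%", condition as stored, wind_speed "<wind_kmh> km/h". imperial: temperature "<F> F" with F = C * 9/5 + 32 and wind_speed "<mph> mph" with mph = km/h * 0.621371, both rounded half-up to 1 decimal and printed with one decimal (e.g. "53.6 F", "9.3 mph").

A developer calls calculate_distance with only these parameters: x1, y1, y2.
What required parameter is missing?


Required parameters: x1, y1, x2, y2
Provided: x1, y1, y2
Missing: x2
x2


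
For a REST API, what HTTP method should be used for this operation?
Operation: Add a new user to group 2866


GET = read, POST = create, PUT = update/replace, DELETE = remove
This operation is a create.
POST


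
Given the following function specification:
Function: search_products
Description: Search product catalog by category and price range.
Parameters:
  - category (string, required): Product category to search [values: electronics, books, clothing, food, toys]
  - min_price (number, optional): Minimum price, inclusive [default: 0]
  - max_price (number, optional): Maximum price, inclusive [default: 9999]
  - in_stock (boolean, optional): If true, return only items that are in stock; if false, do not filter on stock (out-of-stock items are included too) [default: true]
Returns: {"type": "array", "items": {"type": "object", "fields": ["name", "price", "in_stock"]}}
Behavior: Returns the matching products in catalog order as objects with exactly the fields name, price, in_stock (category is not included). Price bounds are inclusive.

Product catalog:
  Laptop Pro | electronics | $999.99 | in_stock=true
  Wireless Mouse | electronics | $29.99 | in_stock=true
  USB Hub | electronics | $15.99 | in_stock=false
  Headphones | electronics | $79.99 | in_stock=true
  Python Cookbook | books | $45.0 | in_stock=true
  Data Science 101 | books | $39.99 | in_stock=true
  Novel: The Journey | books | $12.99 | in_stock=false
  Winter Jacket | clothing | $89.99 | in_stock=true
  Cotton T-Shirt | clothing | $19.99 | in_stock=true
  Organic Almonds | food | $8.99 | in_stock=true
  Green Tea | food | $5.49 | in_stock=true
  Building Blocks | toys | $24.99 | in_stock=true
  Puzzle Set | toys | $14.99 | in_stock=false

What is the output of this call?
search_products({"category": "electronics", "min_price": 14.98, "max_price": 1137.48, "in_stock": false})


Filter: category=electronics, 14.98 <= price <= 1137.48, in_stock=false so stock is not filtered
  Laptop Pro ($999.99): keep
  Wireless Mouse ($29.99): keep
  USB Hub ($15.99): keep
  Headphones ($79.99): keep
Output:
[{"name": "Laptop Pro", "price": 999.99, "in_stock": true}, {"name": "Wireless Mouse", "price": 29.99, "in_stock": true}, {"name": "USB Hub", "price": 15.99, "in_stock": false}, {"name": "Headphones", "price": 79.99, "in_stock": true}]


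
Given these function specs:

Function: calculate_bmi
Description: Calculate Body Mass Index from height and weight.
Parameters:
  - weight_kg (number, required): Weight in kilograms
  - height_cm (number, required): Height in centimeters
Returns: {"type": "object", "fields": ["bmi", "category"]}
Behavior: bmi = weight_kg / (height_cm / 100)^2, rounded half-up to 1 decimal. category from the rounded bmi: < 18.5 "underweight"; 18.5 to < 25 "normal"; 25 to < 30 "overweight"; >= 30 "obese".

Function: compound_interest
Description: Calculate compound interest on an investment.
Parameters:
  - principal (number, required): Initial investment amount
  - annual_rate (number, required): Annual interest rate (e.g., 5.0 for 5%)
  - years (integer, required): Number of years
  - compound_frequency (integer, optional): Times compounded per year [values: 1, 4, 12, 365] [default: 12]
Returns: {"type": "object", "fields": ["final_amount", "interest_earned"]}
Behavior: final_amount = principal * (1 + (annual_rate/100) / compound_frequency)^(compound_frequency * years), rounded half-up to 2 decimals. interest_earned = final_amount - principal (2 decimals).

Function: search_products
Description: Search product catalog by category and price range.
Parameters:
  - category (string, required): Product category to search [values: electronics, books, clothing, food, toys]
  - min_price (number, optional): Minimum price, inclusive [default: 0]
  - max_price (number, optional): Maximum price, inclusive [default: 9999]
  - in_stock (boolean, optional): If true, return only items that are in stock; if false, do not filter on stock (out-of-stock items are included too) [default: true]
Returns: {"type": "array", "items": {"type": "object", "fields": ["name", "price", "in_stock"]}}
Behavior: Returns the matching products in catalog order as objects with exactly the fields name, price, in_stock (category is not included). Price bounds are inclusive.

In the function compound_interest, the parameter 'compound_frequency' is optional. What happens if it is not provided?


The compound_interest spec declares:
  - compound_frequency (integer, optional): Times compounded per year [values: 1, 4, 12, 365] [default: 12]
It defaults to 12


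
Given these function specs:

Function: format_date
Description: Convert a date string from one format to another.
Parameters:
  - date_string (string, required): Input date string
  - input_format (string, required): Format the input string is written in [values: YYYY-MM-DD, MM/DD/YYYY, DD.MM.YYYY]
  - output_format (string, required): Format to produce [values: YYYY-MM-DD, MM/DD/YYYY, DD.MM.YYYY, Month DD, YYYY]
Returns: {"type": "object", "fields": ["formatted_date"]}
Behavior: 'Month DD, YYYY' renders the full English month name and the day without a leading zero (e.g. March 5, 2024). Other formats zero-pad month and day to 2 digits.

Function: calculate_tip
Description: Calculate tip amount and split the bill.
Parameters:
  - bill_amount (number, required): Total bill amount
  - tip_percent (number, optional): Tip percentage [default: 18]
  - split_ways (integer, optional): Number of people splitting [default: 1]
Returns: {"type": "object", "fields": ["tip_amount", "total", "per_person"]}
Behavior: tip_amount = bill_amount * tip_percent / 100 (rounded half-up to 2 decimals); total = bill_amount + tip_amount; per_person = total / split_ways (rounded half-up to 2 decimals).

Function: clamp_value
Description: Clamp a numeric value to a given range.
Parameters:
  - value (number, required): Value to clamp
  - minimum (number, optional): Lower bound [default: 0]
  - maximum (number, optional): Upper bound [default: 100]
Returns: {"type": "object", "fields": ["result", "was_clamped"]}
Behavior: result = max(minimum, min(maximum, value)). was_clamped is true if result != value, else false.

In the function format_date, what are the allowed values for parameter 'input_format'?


The format_date spec declares:
  - input_format (string, required): Format the input string is written in [values: YYYY-MM-DD, MM/DD/YYYY, DD.MM.YYYY]
Allowed values:
YYYY-MM-DD, MM/DD/YYYY, DD.MM.YYYY


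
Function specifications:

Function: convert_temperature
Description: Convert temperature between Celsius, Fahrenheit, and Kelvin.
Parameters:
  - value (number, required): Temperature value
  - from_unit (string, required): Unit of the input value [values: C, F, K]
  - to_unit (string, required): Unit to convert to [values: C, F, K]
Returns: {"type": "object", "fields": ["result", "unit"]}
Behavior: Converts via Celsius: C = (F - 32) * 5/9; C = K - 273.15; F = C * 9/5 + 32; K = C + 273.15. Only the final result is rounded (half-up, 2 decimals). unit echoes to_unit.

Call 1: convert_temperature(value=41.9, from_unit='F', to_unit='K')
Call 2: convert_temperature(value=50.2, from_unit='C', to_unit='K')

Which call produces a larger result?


Call 1:
  To C: (41.9 - 32) * 5/9 = 5.5
  To K: 5.5 + 273.15 = 278.65
  Round to 2 decimals: 278.65
  -> 278.65 K
Call 2:
  Input already in C: 50.2
  To K: 50.2 + 273.15 = 323.35
  Round to 2 decimals: 323.35
  -> 323.35 K
Call 2 (323.35 K)


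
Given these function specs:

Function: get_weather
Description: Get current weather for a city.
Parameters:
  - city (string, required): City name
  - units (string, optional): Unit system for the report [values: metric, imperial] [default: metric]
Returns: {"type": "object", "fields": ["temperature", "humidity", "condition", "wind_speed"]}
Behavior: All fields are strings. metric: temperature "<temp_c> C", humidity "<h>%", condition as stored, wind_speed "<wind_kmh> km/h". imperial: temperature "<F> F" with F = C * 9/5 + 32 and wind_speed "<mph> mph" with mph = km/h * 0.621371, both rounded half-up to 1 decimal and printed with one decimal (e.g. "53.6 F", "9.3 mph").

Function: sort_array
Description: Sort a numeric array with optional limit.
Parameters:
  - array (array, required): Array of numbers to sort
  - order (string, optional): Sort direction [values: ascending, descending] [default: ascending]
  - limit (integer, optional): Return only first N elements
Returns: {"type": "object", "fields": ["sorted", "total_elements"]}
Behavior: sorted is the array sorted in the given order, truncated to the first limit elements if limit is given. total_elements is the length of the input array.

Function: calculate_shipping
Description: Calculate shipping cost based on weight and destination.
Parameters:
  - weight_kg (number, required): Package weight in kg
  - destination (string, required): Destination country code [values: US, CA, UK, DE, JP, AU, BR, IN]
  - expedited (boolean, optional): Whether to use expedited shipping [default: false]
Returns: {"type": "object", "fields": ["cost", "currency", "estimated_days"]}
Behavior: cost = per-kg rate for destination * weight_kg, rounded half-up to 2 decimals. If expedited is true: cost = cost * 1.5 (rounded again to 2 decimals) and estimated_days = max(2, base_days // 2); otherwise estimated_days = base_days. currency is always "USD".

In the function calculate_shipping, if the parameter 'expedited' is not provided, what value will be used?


The calculate_shipping spec declares:
  - expedited (boolean, optional): Whether to use expedited shipping [default: false]
Default:
false
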